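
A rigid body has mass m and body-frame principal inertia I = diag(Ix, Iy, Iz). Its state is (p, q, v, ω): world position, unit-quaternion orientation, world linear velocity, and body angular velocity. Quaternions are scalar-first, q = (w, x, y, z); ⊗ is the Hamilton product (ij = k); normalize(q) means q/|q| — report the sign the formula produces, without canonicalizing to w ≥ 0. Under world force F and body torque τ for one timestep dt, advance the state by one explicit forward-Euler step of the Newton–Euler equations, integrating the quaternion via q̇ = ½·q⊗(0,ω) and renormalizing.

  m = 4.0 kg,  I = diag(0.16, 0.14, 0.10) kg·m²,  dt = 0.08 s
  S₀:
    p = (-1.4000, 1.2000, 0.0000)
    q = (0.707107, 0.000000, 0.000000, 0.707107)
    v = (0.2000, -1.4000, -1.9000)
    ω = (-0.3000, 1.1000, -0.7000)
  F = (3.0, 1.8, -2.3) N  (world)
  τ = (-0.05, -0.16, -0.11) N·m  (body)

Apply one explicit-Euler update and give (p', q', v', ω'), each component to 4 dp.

p' = (-1.3840, 1.0880, -0.1520)
q' = (0.7259, -0.0395, 0.0226, 0.6863)
v' = (0.2600, -1.3640, -1.9460)
ω' = (-0.3404, 1.0014, -0.7933)

a = F/m = (0.7500, 0.4500, -0.5750)
p' = p + v·dt = (-1.3840, 1.0880, -0.1520)
v' = v + a·dt = (0.2600, -1.3640, -1.9460)
ω×(Iω) gyroscopic = (0.0308, 0.0126, 0.0066)
α = I⁻¹(τ − ω×Iω) = (-0.5050, -1.2329, -1.1660)
ω + α·dt = (-0.3404, 1.0014, -0.7933)
Hamilton product q⊗(0,ω) = (0.4949749, -0.9899498, 0.5656856, -0.4949749)
q + ½dt·q⊗(0,ω), renormalized = (0.7259, -0.0395, 0.0226, 0.6863)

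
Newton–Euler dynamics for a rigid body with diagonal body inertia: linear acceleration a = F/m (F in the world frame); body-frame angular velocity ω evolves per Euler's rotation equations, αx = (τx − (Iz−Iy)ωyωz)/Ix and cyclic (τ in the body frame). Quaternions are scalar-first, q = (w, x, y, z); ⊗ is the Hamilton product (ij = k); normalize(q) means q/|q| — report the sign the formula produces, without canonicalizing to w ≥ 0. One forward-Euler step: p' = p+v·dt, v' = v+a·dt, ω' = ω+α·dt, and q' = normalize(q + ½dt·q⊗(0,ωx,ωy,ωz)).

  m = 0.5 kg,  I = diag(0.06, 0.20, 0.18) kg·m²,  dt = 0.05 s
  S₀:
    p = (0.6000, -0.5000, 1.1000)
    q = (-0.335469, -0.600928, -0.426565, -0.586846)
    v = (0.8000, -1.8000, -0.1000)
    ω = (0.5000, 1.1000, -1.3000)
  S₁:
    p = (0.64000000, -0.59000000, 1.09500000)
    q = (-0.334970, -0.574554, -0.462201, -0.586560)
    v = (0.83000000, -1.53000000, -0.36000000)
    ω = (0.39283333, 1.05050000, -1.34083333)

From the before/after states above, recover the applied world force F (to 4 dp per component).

F = (0.3000, 2.7000, -2.6000)

velocity change Δv = (0.03000000, 0.27000000, -0.26000000)
F = m·Δv/dt = (0.3000, 2.7000, -2.6000)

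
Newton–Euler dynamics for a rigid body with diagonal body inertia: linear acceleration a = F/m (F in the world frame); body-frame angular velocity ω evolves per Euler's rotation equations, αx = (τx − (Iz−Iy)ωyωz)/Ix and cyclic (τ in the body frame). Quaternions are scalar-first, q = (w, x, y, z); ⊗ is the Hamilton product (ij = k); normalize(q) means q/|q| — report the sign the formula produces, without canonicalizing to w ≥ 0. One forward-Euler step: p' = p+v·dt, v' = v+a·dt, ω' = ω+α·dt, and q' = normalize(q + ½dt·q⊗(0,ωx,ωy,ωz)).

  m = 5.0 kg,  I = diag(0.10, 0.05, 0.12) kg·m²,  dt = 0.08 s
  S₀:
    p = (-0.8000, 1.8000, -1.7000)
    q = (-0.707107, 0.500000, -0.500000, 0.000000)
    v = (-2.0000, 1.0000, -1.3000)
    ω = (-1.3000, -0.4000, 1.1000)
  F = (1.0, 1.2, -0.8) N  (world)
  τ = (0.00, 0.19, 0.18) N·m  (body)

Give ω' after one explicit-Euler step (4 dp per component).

ω' = (-1.2754, -0.1418, 1.2373)

ω×(Iω) gyroscopic = (-0.0308, 0.0286, -0.0260)
α = I⁻¹(τ − ω×Iω) = (0.3080, 3.2280, 1.7167)
new body rate ω' = (-1.2754, -0.1418, 1.2373)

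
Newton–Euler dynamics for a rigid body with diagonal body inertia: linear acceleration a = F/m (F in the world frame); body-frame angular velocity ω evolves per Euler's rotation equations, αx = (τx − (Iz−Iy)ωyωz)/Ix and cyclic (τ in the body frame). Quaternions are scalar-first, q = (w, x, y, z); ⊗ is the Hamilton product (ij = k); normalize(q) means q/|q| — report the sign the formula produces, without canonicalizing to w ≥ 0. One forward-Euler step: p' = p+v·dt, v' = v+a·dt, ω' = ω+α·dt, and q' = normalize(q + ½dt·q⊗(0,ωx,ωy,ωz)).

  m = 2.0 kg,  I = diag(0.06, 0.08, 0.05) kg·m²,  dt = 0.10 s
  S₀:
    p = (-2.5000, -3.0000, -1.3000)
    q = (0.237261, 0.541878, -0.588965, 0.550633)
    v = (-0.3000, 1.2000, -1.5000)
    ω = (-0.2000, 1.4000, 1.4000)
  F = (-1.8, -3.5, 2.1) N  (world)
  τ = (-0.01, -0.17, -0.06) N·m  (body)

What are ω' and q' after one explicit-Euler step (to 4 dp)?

(τ − ω×Iω)/I = (0.8133, -2.0900, -1.0880)
ω' = ω + α·dt = (-0.1187, 1.1910, 1.2912)
q⊗(0,ω) = (0.1620404, -1.6428894, -0.5365904, 0.9730016)
updated quaternion q' = (0.2442, 0.4575, -0.6128, 0.5963)

ω' = (-0.1187, 1.1910, 1.2912)
q' = (0.2442, 0.4575, -0.6128, 0.5963)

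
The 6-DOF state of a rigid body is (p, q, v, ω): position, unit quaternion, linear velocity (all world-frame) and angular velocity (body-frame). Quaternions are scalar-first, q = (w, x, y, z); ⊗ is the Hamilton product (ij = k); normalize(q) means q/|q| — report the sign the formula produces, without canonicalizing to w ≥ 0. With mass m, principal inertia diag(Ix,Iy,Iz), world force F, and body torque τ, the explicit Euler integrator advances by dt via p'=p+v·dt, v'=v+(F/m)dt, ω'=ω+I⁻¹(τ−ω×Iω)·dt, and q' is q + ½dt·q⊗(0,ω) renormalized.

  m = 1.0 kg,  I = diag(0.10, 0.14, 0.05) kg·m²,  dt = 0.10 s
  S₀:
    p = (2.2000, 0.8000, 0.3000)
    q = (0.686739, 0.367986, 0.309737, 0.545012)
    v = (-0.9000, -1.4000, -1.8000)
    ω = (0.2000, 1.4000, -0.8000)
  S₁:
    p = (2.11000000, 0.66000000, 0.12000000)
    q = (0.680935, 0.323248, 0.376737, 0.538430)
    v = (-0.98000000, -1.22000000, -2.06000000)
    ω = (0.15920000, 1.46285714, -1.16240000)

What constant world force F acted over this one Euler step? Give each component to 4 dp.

Δv = v₁−v₀ = (-0.08000000, 0.18000000, -0.26000000)
F = m·Δv/dt = (-0.8000, 1.8000, -2.6000)

F = (-0.8000, 1.8000, -2.6000)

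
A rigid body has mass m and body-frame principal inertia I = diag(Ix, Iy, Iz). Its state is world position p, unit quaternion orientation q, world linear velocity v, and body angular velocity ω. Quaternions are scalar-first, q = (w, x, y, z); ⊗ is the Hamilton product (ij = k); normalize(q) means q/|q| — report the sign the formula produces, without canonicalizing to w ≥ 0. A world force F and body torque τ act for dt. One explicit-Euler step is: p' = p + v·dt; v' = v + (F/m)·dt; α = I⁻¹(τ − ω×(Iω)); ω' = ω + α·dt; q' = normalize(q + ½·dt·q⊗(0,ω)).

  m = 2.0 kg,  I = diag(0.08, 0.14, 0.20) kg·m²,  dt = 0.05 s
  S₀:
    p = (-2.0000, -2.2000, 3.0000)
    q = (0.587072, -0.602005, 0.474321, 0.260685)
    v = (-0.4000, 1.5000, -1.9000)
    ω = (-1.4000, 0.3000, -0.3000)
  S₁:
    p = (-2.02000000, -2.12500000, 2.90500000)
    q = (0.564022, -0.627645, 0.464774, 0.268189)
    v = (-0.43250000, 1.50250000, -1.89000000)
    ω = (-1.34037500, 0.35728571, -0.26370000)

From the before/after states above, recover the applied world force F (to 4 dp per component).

F = (-1.3000, 0.1000, 0.4000)

v₁ − v₀ = (-0.03250000, 0.00250000, 0.01000000)
applied force F = (-1.3000, 0.1000, 0.4000)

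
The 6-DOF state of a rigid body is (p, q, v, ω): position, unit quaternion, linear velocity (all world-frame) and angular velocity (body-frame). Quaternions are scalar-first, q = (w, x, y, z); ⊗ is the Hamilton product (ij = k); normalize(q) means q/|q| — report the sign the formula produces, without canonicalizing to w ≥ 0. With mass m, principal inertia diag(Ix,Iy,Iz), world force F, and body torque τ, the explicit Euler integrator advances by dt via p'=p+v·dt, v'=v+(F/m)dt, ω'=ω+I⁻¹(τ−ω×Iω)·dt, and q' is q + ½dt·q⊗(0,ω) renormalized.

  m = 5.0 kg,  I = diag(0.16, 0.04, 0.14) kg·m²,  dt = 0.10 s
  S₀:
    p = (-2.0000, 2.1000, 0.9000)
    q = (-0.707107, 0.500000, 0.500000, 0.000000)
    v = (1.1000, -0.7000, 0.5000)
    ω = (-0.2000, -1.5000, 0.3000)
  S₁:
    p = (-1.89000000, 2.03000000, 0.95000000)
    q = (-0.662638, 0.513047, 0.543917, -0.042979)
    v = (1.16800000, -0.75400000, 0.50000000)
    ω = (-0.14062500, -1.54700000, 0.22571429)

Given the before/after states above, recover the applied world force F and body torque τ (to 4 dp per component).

F = (3.4000, -2.7000, 0.0000)
τ = (0.0500, -0.0200, -0.1400)

rate change Δω = (0.05937500, -0.04700000, -0.07428571)
applied torque τ = (0.0500, -0.0200, -0.1400)
velocity change Δv = (0.06800000, -0.05400000, 0.00000000)
m·(v₁−v₀)/dt = (3.4000, -2.7000, 0.0000)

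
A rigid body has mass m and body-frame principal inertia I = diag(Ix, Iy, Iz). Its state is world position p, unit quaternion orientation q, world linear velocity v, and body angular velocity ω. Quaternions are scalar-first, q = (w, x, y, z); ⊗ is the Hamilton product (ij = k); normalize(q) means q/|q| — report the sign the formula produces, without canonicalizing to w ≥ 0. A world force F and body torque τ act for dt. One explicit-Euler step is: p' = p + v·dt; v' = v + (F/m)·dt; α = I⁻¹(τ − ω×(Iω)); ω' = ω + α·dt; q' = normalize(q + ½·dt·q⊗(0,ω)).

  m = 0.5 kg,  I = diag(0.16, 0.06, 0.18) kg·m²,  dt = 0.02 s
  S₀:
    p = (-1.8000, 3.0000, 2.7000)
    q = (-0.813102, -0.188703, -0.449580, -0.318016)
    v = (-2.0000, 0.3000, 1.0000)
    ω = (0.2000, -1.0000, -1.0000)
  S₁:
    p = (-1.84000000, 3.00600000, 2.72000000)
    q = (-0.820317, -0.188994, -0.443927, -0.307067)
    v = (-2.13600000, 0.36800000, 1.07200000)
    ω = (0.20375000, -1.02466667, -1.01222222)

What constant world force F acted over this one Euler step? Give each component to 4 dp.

F = (-3.4000, 1.7000, 1.8000)

Δv = v₁−v₀ = (-0.13600000, 0.06800000, 0.07200000)
m·(v₁−v₀)/dt = (-3.4000, 1.7000, 1.8000)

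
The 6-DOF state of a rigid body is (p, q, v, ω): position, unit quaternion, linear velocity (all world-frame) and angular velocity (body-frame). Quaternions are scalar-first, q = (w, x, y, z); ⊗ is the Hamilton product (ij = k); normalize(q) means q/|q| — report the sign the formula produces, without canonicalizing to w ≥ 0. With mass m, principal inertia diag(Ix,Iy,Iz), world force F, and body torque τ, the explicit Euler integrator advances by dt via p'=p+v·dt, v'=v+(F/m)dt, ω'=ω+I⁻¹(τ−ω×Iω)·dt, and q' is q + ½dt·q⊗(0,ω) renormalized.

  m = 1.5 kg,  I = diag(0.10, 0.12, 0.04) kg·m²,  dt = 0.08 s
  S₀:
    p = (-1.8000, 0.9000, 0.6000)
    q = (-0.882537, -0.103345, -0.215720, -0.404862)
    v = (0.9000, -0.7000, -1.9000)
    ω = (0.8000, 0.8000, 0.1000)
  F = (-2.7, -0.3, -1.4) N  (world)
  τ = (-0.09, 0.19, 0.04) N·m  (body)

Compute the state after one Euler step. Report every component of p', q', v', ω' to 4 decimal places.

angular accel α = (-0.8360, 1.5433, 0.6800)
ω + α·dt = (0.7331, 0.9235, 0.1544)
Hamilton product q⊗(0,ω) = (0.2957382, -0.4037120, -1.0195847, 0.0016463)
q' = normalize(q + ½dt·q⊗(0,ω)) = (-0.8698, -0.1194, -0.2562, -0.4044)
a = F/m = (-1.8000, -0.2000, -0.9333)
p' = p + v·dt = (-1.7280, 0.8440, 0.4480)
v' = v + a·dt = (0.7560, -0.7160, -1.9747)

p' = (-1.7280, 0.8440, 0.4480)
q' = (-0.8698, -0.1194, -0.2562, -0.4044)
v' = (0.7560, -0.7160, -1.9747)
ω' = (0.7331, 0.9235, 0.1544)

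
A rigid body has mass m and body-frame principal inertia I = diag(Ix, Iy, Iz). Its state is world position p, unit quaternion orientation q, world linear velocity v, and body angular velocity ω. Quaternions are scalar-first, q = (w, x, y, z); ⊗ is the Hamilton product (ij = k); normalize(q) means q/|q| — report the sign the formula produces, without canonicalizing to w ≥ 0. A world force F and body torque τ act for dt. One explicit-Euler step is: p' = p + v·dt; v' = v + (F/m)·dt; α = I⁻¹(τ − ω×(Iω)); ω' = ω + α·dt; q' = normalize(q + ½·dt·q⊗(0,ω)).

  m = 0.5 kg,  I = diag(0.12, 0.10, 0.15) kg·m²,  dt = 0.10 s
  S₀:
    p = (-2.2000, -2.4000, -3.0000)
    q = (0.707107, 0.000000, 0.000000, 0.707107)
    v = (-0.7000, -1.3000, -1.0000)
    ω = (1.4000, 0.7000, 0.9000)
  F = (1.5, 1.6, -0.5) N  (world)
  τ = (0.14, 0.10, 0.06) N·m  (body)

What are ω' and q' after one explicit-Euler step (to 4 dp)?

ω' = (1.4904, 0.8378, 0.9531)
q' = (0.6726, 0.0246, 0.0739, 0.7359)

(τ − ω×Iω)/I = (0.9042, 1.3780, 0.5307)
ω' = ω + α·dt = (1.4904, 0.8378, 0.9531)
Hamilton product q⊗(0,ω) = (-0.6363963, 0.4949749, 1.4849247, 0.6363963)
q + ½dt·q⊗(0,ω), renormalized = (0.6726, 0.0246, 0.0739, 0.7359)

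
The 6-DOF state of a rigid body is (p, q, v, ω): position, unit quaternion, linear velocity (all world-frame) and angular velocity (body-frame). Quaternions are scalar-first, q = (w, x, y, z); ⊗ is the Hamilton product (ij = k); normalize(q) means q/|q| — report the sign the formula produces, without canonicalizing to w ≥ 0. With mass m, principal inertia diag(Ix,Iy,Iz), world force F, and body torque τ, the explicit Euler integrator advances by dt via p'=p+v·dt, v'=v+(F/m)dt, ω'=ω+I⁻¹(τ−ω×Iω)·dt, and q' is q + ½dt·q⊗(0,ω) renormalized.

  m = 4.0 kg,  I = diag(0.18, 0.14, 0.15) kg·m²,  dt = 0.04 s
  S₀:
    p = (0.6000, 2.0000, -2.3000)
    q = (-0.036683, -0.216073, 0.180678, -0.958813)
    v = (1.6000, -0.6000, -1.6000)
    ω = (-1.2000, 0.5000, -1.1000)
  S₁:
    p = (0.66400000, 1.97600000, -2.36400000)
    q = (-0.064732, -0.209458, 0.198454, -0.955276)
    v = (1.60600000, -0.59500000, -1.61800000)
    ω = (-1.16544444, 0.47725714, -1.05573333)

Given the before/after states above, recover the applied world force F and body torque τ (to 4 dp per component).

ω₁ − ω₀ = (0.03455556, -0.02274286, 0.04426667)
precession coupling = (-0.0055, 0.0396, 0.0240)
τ = I·(Δω/dt) + ω₀×(Iω₀) = (0.1500, -0.0400, 0.1900)
v₁ − v₀ = (0.00600000, 0.00500000, -0.01800000)
F = m·Δv/dt = (0.6000, 0.5000, -1.8000)

F = (0.6000, 0.5000, -1.8000)
τ = (0.1500, -0.0400, 0.1900)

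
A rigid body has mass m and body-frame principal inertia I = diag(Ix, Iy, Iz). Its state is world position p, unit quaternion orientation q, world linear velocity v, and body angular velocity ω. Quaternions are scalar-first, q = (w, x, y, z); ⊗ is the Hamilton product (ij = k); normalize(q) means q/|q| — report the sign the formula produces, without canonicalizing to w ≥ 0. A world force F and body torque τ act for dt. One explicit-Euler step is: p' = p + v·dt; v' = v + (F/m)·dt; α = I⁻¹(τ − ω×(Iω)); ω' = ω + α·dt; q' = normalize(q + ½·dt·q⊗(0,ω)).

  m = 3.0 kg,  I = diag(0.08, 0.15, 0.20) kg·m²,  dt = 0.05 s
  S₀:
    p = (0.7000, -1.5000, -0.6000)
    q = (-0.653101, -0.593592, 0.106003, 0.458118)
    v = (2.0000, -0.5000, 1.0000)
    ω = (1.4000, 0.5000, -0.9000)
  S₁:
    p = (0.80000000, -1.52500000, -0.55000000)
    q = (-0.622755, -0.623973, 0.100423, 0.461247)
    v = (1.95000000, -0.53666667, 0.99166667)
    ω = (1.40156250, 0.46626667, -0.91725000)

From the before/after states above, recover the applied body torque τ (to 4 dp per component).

ω₁ − ω₀ = (0.00156250, -0.03373333, -0.01725000)
ω₀×(Iω₀) = (-0.0225, 0.1512, 0.0490)
τ = I·(Δω/dt) + ω₀×(Iω₀) = (-0.0200, 0.0500, -0.0200)

τ = (-0.0200, 0.0500, -0.0200)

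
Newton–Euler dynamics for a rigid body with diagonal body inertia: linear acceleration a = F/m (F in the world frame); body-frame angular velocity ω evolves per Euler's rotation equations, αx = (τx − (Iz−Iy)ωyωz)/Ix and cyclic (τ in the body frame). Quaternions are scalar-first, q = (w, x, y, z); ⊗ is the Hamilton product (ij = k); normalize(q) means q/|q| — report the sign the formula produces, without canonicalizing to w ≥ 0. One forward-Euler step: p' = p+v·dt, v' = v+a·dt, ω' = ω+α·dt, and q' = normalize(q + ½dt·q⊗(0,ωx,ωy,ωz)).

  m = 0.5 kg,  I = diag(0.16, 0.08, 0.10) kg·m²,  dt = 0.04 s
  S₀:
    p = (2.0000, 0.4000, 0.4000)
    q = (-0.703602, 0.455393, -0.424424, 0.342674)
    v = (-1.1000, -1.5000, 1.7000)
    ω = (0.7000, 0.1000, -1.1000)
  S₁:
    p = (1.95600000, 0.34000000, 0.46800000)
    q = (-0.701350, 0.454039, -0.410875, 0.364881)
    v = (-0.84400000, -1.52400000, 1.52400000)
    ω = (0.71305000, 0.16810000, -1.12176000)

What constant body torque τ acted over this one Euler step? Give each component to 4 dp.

Δω = ω₁−ω₀ = (0.01305000, 0.06810000, -0.02176000)
gyro term ω₀×Iω₀ = (-0.0022, -0.0462, -0.0056)
τ = I·(Δω/dt) + ω₀×(Iω₀) = (0.0500, 0.0900, -0.0600)

τ = (0.0500, 0.0900, -0.0600)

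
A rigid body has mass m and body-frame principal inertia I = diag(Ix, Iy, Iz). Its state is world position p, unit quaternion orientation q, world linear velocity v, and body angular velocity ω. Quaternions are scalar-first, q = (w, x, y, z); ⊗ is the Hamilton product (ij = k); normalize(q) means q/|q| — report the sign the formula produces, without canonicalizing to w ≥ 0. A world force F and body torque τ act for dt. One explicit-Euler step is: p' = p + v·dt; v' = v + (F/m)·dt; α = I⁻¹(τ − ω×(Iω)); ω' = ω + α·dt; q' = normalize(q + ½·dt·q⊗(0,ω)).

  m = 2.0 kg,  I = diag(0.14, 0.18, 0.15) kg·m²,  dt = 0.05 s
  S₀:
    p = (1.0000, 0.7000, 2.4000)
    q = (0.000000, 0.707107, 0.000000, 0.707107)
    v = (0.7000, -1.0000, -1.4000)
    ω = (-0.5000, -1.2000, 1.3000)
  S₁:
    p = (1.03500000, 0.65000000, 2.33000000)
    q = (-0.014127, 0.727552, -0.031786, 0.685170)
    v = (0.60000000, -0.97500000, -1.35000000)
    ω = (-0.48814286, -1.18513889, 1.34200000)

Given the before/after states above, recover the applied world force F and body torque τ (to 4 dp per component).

ω₁ − ω₀ = (0.01185714, 0.01486111, 0.04200000)
I·α + gyro = (0.0800, 0.0600, 0.1500)
velocity change Δv = (-0.10000000, 0.02500000, 0.05000000)
m·(v₁−v₀)/dt = (-4.0000, 1.0000, 2.0000)

F = (-4.0000, 1.0000, 2.0000)
τ = (0.0800, 0.0600, 0.1500)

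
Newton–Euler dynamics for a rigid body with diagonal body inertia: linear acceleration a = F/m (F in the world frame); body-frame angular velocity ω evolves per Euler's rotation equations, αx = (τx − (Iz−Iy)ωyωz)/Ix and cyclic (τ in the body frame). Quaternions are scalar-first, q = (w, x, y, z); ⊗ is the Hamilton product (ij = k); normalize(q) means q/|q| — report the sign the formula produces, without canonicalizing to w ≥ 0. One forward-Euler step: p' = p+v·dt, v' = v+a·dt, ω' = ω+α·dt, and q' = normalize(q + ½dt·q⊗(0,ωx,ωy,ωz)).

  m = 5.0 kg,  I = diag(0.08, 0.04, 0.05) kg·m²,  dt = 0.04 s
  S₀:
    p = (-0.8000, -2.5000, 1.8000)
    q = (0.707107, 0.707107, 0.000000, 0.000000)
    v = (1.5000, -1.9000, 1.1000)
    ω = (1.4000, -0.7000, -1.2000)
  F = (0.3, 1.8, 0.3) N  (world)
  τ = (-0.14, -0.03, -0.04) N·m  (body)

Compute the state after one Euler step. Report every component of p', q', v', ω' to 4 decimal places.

p + v·dt = (-0.7400, -2.5760, 1.8440)
v + (F/m)dt = (1.5024, -1.8856, 1.1024)
(τ − ω×Iω)/I = (-1.8550, 0.5100, -1.5840)
ω + α·dt = (1.3258, -0.6796, -1.2634)
2q̇ = q⊗(0,ω) = (-0.9899498, 0.9899498, 0.3535535, -1.3435033)
updated quaternion q' = (0.6868, 0.7263, 0.0071, -0.0268)

p' = (-0.7400, -2.5760, 1.8440)
q' = (0.6868, 0.7263, 0.0071, -0.0268)
v' = (1.5024, -1.8856, 1.1024)
ω' = (1.3258, -0.6796, -1.2634)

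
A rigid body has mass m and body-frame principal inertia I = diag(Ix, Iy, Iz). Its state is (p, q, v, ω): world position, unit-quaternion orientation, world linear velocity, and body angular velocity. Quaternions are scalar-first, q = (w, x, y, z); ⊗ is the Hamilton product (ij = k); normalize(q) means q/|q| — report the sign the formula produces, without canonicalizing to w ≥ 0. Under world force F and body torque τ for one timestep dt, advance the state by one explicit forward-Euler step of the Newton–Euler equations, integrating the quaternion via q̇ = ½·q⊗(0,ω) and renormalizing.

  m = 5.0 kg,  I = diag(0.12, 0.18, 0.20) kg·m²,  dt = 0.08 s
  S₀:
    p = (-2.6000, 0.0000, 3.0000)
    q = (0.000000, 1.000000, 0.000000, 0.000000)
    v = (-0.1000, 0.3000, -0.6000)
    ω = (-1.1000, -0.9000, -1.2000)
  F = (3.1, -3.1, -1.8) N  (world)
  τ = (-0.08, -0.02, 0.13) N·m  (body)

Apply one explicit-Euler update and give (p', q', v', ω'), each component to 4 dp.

a = (0.6200, -0.6200, -0.3600)
new position p' = (-2.6080, 0.0240, 2.9520)
v' = v + a·dt = (-0.0504, 0.2504, -0.6288)
ω×(Iω) gyroscopic = (0.0216, -0.1056, 0.0594)
angular accel α = (-0.8467, 0.4756, 0.3530)
ω + α·dt = (-1.1677, -0.8620, -1.1718)
2q̇ = q⊗(0,ω) = (1.1000000, 0.0000000, 1.2000000, -0.9000000)
q' = normalize(q + ½dt·q⊗(0,ω)) = (0.0439, 0.9972, 0.0479, -0.0359)

p' = (-2.6080, 0.0240, 2.9520)
q' = (0.0439, 0.9972, 0.0479, -0.0359)
v' = (-0.0504, 0.2504, -0.6288)
ω' = (-1.1677, -0.8620, -1.1718)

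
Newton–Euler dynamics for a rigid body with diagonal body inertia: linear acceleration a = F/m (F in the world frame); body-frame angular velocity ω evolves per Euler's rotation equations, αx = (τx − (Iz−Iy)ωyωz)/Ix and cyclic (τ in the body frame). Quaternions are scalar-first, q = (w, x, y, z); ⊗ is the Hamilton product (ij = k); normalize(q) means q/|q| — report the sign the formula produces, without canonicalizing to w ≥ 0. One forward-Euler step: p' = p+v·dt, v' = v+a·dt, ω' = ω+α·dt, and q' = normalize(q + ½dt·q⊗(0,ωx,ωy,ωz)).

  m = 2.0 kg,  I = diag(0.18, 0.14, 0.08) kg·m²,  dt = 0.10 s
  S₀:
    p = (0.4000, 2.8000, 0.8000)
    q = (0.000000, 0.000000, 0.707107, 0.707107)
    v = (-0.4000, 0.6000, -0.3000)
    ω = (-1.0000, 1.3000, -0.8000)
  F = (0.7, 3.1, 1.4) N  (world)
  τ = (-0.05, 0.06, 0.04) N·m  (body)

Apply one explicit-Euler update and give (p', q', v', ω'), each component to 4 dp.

p' = (0.3600, 2.8600, 0.7700)
q' = (-0.0176, -0.0739, 0.6690, 0.7394)
v' = (-0.3650, 0.7550, -0.2300)
ω' = (-1.0624, 1.2857, -0.8150)

α = I⁻¹(τ − ω×Iω) = (-0.6244, -0.1429, -0.1500)
new body rate ω' = (-1.0624, 1.2857, -0.8150)
Hamilton product q⊗(0,ω) = (-0.3535535, -1.4849247, -0.7071070, 0.7071070)
q + ½dt·q⊗(0,ω), renormalized = (-0.0176, -0.0739, 0.6690, 0.7394)
p + v·dt = (0.3600, 2.8600, 0.7700)
new velocity v' = (-0.3650, 0.7550, -0.2300)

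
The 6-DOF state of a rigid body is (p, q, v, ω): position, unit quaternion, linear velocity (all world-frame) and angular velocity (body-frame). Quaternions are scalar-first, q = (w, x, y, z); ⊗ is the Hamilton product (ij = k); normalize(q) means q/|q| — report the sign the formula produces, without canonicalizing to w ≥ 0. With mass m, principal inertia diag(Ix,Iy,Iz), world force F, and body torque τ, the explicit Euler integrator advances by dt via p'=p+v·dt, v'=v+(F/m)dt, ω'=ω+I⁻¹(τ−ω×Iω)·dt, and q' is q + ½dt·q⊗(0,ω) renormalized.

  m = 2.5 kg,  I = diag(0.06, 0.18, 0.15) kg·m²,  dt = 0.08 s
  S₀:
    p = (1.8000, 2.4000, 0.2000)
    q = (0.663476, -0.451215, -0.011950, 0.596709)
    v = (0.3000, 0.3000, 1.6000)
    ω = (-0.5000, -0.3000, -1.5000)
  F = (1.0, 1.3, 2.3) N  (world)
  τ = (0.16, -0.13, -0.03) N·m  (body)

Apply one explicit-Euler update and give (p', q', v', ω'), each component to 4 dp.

ω×(Iω) gyroscopic = (-0.0135, -0.0675, 0.0180)
(τ − ω×Iω)/I = (2.8917, -0.3472, -0.3200)
ω' = ω + α·dt = (-0.2687, -0.3278, -1.5256)
q⊗(0,ω) = (0.6658710, -0.1348003, -1.1742198, -0.8658245)
q + ½dt·q⊗(0,ω), renormalized = (0.6887, -0.4557, -0.0588, 0.5609)
a = F/m = (0.4000, 0.5200, 0.9200)
p + v·dt = (1.8240, 2.4240, 0.3280)
new velocity v' = (0.3320, 0.3416, 1.6736)

p' = (1.8240, 2.4240, 0.3280)
q' = (0.6887, -0.4557, -0.0588, 0.5609)
v' = (0.3320, 0.3416, 1.6736)
ω' = (-0.2687, -0.3278, -1.5256)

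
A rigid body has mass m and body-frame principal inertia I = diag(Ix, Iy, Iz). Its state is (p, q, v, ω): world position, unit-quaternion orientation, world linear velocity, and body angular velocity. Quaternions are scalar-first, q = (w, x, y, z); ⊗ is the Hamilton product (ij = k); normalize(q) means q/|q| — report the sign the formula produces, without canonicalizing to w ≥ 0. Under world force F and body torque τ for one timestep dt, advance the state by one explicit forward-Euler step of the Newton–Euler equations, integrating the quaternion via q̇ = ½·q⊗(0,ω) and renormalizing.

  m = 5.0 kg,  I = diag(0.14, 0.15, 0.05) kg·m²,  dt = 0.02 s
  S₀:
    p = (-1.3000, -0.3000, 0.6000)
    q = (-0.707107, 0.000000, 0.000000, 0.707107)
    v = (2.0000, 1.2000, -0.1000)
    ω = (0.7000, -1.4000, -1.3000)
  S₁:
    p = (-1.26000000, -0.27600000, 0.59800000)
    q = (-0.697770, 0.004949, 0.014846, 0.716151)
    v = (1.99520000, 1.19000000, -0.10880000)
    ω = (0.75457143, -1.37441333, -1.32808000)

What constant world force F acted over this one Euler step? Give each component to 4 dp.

velocity change Δv = (-0.00480000, -0.01000000, -0.00880000)
applied force F = (-1.2000, -2.5000, -2.2000)

F = (-1.2000, -2.5000, -2.2000)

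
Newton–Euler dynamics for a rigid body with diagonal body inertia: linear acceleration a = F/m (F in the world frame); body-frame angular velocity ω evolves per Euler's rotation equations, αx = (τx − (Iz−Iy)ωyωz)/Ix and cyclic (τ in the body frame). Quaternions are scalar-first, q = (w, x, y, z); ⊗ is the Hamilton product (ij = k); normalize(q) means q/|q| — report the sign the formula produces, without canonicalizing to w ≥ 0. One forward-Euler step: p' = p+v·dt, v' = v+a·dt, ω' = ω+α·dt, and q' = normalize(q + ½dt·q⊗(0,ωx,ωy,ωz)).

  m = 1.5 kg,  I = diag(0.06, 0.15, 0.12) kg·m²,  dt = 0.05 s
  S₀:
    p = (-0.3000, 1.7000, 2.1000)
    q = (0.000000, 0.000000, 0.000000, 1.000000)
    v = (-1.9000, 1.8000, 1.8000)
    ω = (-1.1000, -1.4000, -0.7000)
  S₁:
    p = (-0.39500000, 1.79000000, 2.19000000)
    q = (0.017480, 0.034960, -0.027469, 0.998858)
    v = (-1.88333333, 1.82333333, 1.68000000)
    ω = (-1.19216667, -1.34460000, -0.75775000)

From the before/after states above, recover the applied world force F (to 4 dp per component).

F = (0.5000, 0.7000, -3.6000)

v₁ − v₀ = (0.01666667, 0.02333333, -0.12000000)
applied force F = (0.5000, 0.7000, -3.6000)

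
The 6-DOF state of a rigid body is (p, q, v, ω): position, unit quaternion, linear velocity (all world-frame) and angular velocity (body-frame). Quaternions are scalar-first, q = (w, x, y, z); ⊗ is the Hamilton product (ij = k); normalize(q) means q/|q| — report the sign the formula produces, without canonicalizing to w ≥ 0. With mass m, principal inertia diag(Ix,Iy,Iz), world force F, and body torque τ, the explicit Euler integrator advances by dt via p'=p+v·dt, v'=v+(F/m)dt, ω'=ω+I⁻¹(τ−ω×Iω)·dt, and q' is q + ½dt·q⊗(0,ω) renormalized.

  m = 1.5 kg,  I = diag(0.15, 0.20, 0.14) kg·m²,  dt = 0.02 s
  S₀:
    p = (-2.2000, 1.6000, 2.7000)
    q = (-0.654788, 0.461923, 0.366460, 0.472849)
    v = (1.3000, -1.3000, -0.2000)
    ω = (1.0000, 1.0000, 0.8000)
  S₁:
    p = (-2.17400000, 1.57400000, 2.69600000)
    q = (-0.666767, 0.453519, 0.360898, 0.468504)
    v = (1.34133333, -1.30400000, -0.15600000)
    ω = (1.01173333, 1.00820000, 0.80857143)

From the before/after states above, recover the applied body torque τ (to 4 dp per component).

τ = (0.0400, 0.0900, 0.1100)

rate change Δω = (0.01173333, 0.00820000, 0.00857143)
gyro term ω₀×Iω₀ = (-0.0480, 0.0080, 0.0500)
τ = I·(Δω/dt) + ω₀×(Iω₀) = (0.0400, 0.0900, 0.1100)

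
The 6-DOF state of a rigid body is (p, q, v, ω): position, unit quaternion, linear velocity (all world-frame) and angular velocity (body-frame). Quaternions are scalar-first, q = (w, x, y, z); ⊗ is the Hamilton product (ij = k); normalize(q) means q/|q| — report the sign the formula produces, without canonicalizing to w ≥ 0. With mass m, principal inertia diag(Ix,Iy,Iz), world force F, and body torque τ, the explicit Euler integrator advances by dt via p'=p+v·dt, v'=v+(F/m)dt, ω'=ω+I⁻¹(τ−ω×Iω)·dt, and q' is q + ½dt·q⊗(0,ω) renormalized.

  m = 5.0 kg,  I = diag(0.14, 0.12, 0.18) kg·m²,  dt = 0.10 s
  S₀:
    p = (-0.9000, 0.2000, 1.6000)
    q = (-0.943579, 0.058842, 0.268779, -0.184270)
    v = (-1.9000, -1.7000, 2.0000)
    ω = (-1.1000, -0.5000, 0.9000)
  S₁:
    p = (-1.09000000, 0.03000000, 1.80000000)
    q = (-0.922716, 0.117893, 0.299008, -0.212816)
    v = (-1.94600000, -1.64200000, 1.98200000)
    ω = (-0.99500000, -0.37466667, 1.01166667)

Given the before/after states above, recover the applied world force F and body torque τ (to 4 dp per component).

ω₁ − ω₀ = (0.10500000, 0.12533333, 0.11166667)
applied torque τ = (0.1200, 0.1900, 0.1900)
velocity change Δv = (-0.04600000, 0.05800000, -0.01800000)
m·(v₁−v₀)/dt = (-2.3000, 2.9000, -0.9000)

F = (-2.3000, 2.9000, -0.9000)
τ = (0.1200, 0.1900, 0.1900)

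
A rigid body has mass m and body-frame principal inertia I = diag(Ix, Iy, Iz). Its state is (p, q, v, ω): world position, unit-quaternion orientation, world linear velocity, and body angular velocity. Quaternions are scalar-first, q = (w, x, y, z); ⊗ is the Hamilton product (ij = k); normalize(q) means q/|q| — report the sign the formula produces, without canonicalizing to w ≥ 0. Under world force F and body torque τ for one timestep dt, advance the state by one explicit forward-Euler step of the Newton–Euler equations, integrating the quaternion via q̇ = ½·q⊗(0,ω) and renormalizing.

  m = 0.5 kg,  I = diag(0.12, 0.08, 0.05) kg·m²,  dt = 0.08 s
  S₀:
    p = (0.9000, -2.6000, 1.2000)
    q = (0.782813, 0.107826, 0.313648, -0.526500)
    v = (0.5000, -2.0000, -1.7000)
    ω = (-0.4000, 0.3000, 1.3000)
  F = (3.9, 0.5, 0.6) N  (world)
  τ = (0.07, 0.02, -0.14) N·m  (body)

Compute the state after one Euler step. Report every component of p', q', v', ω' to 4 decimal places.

p' = (0.9400, -2.7600, 1.0640)
q' = (0.8069, 0.1177, 0.3254, -0.4787)
v' = (1.1240, -1.9200, -1.6040)
ω' = (-0.3455, 0.3564, 1.0683)

a = (7.8000, 1.0000, 1.2000)
p' = p + v·dt = (0.9400, -2.7600, 1.0640)
v + (F/m)dt = (1.1240, -1.9200, -1.6040)
α = I⁻¹(τ − ω×Iω) = (0.6808, 0.7050, -2.8960)
new body rate ω' = (-0.3455, 0.3564, 1.0683)
q⊗(0,ω) = (0.6334860, 0.2525672, 0.3052701, 1.1754639)
q + ½dt·q⊗(0,ω), renormalized = (0.8069, 0.1177, 0.3254, -0.4787)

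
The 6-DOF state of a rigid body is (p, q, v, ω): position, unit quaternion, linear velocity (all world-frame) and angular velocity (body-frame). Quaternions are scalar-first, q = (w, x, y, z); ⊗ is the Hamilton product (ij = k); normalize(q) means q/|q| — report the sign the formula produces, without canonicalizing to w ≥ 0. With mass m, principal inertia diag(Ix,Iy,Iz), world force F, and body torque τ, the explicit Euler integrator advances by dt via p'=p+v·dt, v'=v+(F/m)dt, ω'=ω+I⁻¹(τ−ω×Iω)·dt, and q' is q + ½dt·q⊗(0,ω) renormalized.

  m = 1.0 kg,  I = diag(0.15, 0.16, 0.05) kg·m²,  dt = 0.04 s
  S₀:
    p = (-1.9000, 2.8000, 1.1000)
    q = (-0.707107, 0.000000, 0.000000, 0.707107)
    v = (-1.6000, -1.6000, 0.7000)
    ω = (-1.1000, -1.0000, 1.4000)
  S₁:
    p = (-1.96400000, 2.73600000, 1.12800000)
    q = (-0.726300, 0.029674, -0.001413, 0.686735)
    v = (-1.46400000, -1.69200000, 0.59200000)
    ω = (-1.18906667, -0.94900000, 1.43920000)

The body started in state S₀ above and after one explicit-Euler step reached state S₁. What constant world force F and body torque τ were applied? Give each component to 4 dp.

F = (3.4000, -2.3000, -2.7000)
τ = (-0.1800, 0.0500, 0.0600)

v₁ − v₀ = (0.13600000, -0.09200000, -0.10800000)
F = m·Δv/dt = (3.4000, -2.3000, -2.7000)
rate change Δω = (-0.08906667, 0.05100000, 0.03920000)
ω₀×(Iω₀) = (0.1540, -0.1540, 0.0110)
applied torque τ = (-0.1800, 0.0500, 0.0600)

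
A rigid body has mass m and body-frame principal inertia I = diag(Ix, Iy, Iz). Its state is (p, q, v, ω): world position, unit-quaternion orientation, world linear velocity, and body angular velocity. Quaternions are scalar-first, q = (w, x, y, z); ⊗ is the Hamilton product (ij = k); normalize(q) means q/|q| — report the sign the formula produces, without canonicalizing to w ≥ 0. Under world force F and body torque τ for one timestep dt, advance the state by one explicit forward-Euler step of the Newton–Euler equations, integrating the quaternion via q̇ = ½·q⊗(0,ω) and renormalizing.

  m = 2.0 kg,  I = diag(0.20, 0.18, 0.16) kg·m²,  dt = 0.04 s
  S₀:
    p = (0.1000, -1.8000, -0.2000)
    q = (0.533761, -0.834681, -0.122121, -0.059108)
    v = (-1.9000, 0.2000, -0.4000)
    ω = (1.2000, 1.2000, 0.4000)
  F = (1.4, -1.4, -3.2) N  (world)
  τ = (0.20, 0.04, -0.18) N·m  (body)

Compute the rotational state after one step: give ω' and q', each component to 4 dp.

ω' = (1.2419, 1.2046, 0.3622)
q' = (0.5569, -0.8209, -0.1040, -0.0719)

precession coupling ω×(Iω) = (-0.0096, 0.0192, -0.0288)
angular accel α = (1.0480, 0.1156, -0.9450)
ω + α·dt = (1.2419, 1.2046, 0.3622)
q⊗(0,ω) = (1.1718056, 0.6625944, 0.9034560, -0.6415676)
q + ½dt·q⊗(0,ω), renormalized = (0.5569, -0.8209, -0.1040, -0.0719)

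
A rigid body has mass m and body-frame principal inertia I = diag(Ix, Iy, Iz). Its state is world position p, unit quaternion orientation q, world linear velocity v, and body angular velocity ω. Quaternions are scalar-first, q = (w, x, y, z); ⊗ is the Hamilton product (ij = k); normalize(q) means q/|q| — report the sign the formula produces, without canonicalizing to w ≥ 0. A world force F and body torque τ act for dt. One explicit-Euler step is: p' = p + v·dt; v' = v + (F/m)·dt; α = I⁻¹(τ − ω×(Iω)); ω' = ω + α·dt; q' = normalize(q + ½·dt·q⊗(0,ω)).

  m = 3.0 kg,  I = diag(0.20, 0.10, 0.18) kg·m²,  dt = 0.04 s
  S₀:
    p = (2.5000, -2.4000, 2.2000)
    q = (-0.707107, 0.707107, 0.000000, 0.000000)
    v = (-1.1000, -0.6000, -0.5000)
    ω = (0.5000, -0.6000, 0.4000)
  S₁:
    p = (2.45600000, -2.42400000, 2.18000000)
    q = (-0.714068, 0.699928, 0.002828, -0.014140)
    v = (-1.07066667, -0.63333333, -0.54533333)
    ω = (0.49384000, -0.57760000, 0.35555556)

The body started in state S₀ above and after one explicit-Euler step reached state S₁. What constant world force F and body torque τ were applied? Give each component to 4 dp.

F = (2.2000, -2.5000, -3.4000)
τ = (-0.0500, 0.0600, -0.1700)

rate change Δω = (-0.00616000, 0.02240000, -0.04444444)
τ = I·(Δω/dt) + ω₀×(Iω₀) = (-0.0500, 0.0600, -0.1700)
Δv = v₁−v₀ = (0.02933333, -0.03333333, -0.04533333)
F = m·Δv/dt = (2.2000, -2.5000, -3.4000)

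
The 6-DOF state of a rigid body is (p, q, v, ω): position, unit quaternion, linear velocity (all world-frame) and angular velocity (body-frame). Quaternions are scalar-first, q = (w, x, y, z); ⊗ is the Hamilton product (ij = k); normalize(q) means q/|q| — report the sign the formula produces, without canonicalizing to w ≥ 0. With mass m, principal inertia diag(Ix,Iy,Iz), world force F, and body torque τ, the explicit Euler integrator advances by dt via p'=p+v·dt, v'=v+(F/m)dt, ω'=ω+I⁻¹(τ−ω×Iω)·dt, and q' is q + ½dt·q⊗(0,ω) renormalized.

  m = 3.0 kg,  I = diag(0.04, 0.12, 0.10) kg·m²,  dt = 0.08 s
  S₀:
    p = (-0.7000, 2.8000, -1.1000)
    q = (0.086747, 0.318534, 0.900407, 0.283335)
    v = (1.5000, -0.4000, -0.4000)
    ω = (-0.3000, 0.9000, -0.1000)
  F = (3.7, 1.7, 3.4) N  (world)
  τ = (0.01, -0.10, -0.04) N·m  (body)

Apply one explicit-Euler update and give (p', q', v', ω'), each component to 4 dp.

angular accel α = (0.2050, -0.8183, -0.1840)
ω + α·dt = (-0.2836, 0.8345, -0.1147)
q⊗(0,ω) = (-0.6864726, -0.3710663, 0.0249252, 0.5481280)
q' = normalize(q + ½dt·q⊗(0,ω)) = (0.0592, 0.3035, 0.9007, 0.3050)
p + v·dt = (-0.5800, 2.7680, -1.1320)
v' = v + a·dt = (1.5987, -0.3547, -0.3093)

p' = (-0.5800, 2.7680, -1.1320)
q' = (0.0592, 0.3035, 0.9007, 0.3050)
v' = (1.5987, -0.3547, -0.3093)
ω' = (-0.2836, 0.8345, -0.1147)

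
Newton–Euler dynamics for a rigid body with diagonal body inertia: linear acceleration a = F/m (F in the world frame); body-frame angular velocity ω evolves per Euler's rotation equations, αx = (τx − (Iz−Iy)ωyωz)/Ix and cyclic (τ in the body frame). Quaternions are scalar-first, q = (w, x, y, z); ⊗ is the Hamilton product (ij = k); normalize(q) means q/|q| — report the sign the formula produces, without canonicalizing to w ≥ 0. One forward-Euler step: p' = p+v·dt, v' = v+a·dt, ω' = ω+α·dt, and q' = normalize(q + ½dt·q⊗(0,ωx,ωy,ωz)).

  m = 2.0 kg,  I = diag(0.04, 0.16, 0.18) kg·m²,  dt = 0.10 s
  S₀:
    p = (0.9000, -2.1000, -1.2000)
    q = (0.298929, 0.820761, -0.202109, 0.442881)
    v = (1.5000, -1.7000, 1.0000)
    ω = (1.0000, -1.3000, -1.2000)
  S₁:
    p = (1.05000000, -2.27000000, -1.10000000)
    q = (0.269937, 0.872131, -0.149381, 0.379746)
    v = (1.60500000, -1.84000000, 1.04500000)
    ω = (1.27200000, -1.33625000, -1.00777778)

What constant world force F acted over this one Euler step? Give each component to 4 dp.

F = (2.1000, -2.8000, 0.9000)

velocity change Δv = (0.10500000, -0.14000000, 0.04500000)
applied force F = (2.1000, -2.8000, 0.9000)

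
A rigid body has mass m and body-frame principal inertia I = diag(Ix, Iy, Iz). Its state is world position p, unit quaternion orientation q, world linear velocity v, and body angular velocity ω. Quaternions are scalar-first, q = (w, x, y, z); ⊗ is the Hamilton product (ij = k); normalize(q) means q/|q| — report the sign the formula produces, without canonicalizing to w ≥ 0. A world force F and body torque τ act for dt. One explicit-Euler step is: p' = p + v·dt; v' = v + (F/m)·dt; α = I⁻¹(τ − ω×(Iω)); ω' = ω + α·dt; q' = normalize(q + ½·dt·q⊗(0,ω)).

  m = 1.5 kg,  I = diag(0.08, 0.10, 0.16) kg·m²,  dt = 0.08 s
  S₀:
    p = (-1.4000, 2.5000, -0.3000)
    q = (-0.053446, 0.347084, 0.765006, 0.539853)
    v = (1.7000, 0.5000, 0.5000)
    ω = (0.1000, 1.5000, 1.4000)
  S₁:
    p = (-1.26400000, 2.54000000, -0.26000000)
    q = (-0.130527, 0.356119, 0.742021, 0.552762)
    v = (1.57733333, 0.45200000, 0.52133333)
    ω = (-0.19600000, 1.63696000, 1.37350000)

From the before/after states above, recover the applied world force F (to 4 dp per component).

Δv = v₁−v₀ = (-0.12266667, -0.04800000, 0.02133333)
m·(v₁−v₀)/dt = (-2.3000, -0.9000, 0.4000)

F = (-2.3000, -0.9000, 0.4000)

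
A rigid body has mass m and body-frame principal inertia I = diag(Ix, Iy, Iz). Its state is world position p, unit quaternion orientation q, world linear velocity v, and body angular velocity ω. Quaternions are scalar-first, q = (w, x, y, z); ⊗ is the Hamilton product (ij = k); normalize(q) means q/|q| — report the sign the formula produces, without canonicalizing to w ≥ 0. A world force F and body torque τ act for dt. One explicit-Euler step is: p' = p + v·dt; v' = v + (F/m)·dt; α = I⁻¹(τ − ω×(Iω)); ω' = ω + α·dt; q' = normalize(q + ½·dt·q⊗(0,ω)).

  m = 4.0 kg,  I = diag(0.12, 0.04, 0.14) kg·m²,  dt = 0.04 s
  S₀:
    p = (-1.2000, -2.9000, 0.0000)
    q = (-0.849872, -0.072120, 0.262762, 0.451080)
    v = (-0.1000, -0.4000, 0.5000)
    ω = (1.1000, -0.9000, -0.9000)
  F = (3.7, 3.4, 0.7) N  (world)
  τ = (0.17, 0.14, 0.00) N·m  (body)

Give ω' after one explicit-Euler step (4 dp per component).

ω' = (1.1297, -0.7798, -0.9226)

precession coupling ω×(Iω) = (0.0810, 0.0198, 0.0792)
α = I⁻¹(τ − ω×Iω) = (0.7417, 3.0050, -0.5657)
ω + α·dt = (1.1297, -0.7798, -0.9226)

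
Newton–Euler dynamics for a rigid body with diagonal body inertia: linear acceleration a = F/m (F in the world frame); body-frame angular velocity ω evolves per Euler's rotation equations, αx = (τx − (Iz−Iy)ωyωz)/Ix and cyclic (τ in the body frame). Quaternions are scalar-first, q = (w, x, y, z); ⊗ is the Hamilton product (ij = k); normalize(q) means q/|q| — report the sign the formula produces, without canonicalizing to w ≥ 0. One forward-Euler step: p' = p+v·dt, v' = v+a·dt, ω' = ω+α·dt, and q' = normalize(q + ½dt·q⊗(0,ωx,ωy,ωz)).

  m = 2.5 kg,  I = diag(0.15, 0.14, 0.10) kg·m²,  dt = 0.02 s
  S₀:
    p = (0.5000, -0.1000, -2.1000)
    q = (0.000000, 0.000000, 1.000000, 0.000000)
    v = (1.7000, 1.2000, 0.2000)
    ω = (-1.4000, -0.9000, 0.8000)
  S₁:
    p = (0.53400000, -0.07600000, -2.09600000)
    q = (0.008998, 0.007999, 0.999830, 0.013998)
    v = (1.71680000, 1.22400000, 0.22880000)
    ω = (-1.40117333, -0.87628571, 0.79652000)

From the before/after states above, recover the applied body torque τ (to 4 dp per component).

rate change Δω = (-0.00117333, 0.02371429, -0.00348000)
τ = I·(Δω/dt) + ω₀×(Iω₀) = (0.0200, 0.1100, -0.0300)

τ = (0.0200, 0.1100, -0.0300)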